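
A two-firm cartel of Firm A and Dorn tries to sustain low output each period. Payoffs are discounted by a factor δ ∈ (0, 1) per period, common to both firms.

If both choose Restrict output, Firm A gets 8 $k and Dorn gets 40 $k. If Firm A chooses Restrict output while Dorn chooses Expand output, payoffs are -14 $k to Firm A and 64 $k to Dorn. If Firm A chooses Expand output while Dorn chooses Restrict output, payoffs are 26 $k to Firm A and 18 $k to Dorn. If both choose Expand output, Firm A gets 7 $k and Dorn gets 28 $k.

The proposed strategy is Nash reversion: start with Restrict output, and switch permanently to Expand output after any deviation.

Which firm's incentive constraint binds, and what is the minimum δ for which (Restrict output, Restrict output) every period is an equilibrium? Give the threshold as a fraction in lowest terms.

Firm A; δ ≥ 18/19

For Firm A: deviation gain 26−8 = 18, per-period punishment loss 8−7 = 1. IC gives δ ≥ 18/19.
For Dorn: gain 24, loss 12 per period, so δ ≥ 24/36 = 2/3.
The tighter constraint is Firm A's, so cooperation needs δ ≥ 18/19.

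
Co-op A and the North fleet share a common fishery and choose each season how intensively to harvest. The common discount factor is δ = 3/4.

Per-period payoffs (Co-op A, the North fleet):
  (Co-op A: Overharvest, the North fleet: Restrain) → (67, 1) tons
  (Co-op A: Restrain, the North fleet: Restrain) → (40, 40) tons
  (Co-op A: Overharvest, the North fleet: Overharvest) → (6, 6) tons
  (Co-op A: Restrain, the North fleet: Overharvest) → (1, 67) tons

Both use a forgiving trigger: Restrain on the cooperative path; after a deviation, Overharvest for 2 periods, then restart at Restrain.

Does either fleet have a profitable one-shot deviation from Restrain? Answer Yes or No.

Comparing payoff streams over the 3 periods until play realigns: cooperate → 40(1+δ+…+δ^2); deviate → 67 + 6(δ+…+δ^2).
Cooperation is sustained iff (40−6)(δ+…+δ^2) ≥ 67−40.
δ+…+δ^2 = 3/4·(1−(3/4)^2)/(1−3/4) = 1.3125, and (67−40)/(40−6) = 0.7941.
1.3125 ≥ 0.7941, so cooperation is sustainable.

No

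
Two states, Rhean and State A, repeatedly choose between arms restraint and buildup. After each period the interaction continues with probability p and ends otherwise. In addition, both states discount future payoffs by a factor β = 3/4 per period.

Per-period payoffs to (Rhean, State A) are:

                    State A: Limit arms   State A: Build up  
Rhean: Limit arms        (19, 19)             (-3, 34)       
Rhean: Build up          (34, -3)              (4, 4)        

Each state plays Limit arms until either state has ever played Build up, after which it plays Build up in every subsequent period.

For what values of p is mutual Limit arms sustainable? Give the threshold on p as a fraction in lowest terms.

Expected continuation weight on next period's payoff is β·p = 3/4·p, which plays the role of the discount factor.
Cooperation requires 3/4·p ≥ (34−19)/(34−4) = 1/2, hence p ≥ 2/3.

2/3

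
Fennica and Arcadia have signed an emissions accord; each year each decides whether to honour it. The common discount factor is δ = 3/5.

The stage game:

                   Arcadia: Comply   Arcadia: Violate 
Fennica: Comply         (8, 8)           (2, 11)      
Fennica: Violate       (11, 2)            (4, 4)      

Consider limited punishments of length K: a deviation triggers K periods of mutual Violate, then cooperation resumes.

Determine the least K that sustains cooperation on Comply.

IC: δ(1−δ^K)/(1−δ) ≥ (11−8)/(8−4) = 3/4.
With δ = 3/5: need 1 − δ^K ≥ 3/4·(1−3/5)/(3/5), i.e. δ^K ≤ 0.5000.
Since (3/5)^1 = 0.6000 and (3/5)^2 = 0.3600, the smallest such K is 2.

2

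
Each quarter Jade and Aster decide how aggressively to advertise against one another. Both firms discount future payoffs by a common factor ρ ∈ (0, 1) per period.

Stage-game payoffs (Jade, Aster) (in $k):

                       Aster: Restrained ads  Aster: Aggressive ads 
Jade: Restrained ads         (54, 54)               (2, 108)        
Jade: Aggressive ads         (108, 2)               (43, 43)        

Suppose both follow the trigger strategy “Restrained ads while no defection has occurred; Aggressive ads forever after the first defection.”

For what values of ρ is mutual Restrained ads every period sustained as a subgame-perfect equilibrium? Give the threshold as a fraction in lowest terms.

One-period gain from deviating is 108 − 54 = 54. The loss is 54 − 43 = 11 in every subsequent period, with present value 11·ρ/(1−ρ).
Deviation is unprofitable when 11·ρ/(1−ρ) ≥ 54, i.e. ρ/(1−ρ) ≥ 54/11.
Equivalently ρ ≥ 54/(54+11) = 54/65.

54/65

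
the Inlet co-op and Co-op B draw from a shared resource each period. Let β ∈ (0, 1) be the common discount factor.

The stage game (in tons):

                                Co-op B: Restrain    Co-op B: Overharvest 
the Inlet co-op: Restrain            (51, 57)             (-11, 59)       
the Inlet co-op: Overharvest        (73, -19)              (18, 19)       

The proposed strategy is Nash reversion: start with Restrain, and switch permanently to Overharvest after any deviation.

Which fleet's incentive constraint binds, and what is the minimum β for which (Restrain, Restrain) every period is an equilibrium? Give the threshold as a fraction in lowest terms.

the Inlet co-op; β ≥ 2/5

the Inlet co-op's threshold: (73−51)/(73−18) = 2/5.
Co-op B's threshold: (59−57)/(59−19) = 1/20.
2/5 > 1/20, so the Inlet co-op binds and β* = 2/5.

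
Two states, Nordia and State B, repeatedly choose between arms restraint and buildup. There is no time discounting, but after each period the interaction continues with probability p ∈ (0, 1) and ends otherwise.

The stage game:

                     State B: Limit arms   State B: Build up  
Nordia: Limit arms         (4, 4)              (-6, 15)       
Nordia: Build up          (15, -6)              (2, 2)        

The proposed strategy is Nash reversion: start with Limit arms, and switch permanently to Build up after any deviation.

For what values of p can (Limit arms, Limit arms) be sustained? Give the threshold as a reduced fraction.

Expected cooperation value is 4 + p·4 + p²·4 + … = 4/(1−p); deviation gives 15 + p·2/(1−p).
4 ≥ 15(1−p) + 2p ⇒ 13p ≥ 11 ⇒ p ≥ 11/13.

11/13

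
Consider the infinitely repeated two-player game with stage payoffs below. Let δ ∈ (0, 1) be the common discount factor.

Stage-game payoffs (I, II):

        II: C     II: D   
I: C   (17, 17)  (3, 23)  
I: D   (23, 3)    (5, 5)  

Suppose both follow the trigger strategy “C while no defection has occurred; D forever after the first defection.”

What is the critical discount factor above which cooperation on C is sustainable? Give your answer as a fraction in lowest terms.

1/3

Under grim trigger the critical discount factor is (T−C)/(T−P) with T = 23, C = 17, P = 5.
δ* = (23−17)/(23−5) = 6/18 = 1/3.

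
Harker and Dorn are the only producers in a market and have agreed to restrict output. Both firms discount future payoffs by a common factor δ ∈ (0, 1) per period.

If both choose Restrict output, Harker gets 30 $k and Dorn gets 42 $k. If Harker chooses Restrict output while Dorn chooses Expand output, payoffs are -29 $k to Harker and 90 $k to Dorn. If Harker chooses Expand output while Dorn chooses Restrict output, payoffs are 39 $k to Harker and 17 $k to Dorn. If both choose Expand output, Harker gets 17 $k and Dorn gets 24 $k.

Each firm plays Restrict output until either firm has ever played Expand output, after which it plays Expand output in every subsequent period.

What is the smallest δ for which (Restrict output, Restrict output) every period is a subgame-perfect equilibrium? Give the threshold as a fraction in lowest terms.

8/11

For Harker: deviation gain 39−30 = 9, per-period punishment loss 30−17 = 13. IC gives δ ≥ 9/22.
For Dorn: gain 48, loss 18 per period, so δ ≥ 48/66 = 8/11.
The tighter constraint is Dorn's, so cooperation needs δ ≥ 8/11.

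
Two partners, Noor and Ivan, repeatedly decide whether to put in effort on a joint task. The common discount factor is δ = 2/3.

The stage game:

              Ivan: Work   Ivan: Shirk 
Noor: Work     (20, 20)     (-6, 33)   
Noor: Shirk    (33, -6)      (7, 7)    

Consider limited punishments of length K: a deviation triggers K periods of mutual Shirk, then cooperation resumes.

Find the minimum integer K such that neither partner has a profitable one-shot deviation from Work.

No profitable deviation requires (20−7)(δ+…+δ^K) ≥ 33−20, i.e. δ+…+δ^K ≥ 1 ≈ 1.0000.
With δ = 2/3, the partial sums are K=1: 0.6667, K=2: 1.1111.
K = 2 is the first length at which the sum reaches 1.0000.

2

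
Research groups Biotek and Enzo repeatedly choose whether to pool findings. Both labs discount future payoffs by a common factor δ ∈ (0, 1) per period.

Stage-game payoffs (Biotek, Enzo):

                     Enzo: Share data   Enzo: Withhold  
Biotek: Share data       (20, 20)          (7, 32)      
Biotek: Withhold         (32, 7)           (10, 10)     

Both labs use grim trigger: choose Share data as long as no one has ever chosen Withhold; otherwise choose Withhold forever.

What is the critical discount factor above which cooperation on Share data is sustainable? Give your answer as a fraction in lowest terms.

6/11

One-period gain from deviating is 32 − 20 = 12. The loss is 20 − 10 = 10 in every subsequent period, with present value 10·δ/(1−δ).
Deviation is unprofitable when 10·δ/(1−δ) ≥ 12, i.e. δ/(1−δ) ≥ 6/5.
Equivalently δ ≥ 12/(12+10) = 6/11.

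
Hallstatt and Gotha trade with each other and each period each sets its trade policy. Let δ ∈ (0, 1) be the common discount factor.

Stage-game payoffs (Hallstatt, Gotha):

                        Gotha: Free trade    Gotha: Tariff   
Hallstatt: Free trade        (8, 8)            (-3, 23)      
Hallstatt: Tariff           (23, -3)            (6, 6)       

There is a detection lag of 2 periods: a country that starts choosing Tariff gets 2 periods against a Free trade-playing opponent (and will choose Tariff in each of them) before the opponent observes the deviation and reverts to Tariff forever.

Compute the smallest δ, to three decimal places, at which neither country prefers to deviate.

Deviating for the 2 undetected periods gains 23−8 = 15 per period over cooperation, then loses 8−6 = 2 per period forever once punishment starts.
Gain: 15(1 + δ + … + δ^1); loss: 2·δ^2/(1−δ).
No profitable deviation ⇔ 15(1−δ^2) ≤ 2·δ^2, i.e. δ^2 ≥ 15/(15+2) = 15/17.
Hence δ ≥ (15/17)^(1/2) ≈ 0.939.

0.939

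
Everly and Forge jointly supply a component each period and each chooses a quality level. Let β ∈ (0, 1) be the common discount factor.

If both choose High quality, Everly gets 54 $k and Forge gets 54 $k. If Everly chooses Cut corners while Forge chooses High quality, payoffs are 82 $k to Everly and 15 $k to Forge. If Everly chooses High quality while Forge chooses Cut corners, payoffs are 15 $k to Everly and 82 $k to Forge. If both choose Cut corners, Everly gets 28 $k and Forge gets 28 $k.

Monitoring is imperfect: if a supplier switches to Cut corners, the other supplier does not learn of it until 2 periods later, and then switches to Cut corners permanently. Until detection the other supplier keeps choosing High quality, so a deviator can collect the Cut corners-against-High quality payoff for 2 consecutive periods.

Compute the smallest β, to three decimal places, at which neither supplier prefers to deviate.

A deviator earns 82 for 2 periods, then 28 forever; cooperating earns 54 forever. Multiplying the IC by (1−β):
54 ≥ 82(1−β^2) + 28β^2, so 54·β^2 ≥ 28 and β^2 ≥ 14/27.
β ≥ (14/27)^(1/2) ≈ 0.720.

0.720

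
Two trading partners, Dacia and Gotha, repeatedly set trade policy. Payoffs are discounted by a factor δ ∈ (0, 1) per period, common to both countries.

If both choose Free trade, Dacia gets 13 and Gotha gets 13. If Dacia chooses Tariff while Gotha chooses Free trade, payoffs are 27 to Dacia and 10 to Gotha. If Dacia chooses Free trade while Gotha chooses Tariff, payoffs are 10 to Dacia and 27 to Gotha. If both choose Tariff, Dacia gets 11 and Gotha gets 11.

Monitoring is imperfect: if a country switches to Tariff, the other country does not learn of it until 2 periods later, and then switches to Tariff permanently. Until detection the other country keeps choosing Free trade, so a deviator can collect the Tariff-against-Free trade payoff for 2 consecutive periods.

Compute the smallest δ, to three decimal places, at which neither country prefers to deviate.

The best deviation is to choose Tariff for all 2 undetected periods, earning 27 each, then 11 forever once detected.
Deviation value: 27(1−δ^2)/(1−δ) + 11δ^2/(1−δ); cooperation value: 13/(1−δ).
IC: 13 ≥ 27(1−δ^2) + 11δ^2 = 27 − 16δ^2.
So δ^2 ≥ 14/16 = 7/8, giving δ ≥ (7/8)^(1/2) ≈ 0.935.

0.935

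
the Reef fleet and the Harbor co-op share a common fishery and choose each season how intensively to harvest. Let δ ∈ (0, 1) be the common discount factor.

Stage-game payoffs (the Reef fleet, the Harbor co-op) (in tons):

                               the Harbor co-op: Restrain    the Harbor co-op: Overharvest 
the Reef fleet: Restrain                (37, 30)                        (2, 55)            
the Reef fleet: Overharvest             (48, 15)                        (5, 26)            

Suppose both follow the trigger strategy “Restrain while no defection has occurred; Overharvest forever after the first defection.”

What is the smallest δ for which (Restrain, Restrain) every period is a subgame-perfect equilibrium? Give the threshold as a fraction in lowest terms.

the Reef fleet: cooperation gives 37 each period; deviation gives 48 once then 5 forever.
  37/(1−δ) ≥ 48 + 5δ/(1−δ) ⇒ δ ≥ 11/43.
the Harbor co-op: cooperation gives 30 each period; deviation gives 55 once then 26 forever.
  δ ≥ 25/29.
Both must hold, so the binding constraint is the Harbor co-op's: δ ≥ 25/29.

25/29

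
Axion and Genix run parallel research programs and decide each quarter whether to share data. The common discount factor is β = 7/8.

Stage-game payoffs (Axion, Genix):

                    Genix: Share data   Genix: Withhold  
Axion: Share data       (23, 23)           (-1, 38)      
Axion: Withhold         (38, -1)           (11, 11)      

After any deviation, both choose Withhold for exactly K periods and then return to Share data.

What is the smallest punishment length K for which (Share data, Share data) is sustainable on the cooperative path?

2

No profitable deviation requires (23−11)(β+…+β^K) ≥ 38−23, i.e. β+…+β^K ≥ 5/4 ≈ 1.2500.
With β = 7/8, the partial sums are K=1: 0.8750, K=2: 1.6406.
K = 2 is the first length at which the sum reaches 1.2500.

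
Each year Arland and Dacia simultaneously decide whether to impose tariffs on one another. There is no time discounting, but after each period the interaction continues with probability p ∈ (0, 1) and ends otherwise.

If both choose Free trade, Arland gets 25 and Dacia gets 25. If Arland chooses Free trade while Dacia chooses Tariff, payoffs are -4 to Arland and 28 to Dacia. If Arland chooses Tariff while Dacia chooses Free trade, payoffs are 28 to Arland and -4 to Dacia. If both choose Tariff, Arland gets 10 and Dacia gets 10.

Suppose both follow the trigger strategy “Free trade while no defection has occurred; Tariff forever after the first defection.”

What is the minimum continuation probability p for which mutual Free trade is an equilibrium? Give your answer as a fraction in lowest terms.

With no time discounting, the continuation probability p plays the role of the discount factor.
Grim-trigger IC: 25/(1−p) ≥ 28 + 10p/(1−p) ⇒ p ≥ (28−25)/(28−10) = 1/6.

1/6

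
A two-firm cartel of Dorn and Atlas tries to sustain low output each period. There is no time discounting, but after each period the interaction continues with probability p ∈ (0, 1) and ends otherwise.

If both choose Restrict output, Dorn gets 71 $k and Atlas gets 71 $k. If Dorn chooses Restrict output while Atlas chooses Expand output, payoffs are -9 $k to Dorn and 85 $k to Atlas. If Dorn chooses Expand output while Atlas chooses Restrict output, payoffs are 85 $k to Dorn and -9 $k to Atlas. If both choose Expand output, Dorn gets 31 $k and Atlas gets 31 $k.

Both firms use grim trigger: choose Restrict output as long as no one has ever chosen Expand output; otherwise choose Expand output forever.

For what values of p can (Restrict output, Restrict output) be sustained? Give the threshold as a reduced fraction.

With no time discounting, the continuation probability p plays the role of the discount factor.
Grim-trigger IC: 71/(1−p) ≥ 85 + 31p/(1−p) ⇒ p ≥ (85−71)/(85−31) = 7/27.

7/27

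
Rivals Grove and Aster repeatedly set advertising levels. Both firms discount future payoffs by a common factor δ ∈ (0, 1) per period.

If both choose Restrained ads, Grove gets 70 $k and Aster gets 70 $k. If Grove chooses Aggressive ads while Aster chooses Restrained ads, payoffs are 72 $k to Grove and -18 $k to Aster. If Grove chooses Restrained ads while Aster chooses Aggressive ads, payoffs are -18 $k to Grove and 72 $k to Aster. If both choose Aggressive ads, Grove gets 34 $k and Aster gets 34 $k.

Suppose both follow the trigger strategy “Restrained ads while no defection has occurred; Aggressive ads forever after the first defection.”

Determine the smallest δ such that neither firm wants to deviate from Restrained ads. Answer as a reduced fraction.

Cooperation forever yields 70 each period: 70/(1−δ).
Deviating yields 72 once, then 34 forever: 72 + 34δ/(1−δ).
No profitable deviation requires 70/(1−δ) ≥ 72 + 34δ/(1−δ).
Multiplying by (1−δ): 70 ≥ 72(1−δ) + 34δ = 72 − 38δ.
So 38δ ≥ 2, i.e. δ ≥ 2/38 = 1/19.

1/19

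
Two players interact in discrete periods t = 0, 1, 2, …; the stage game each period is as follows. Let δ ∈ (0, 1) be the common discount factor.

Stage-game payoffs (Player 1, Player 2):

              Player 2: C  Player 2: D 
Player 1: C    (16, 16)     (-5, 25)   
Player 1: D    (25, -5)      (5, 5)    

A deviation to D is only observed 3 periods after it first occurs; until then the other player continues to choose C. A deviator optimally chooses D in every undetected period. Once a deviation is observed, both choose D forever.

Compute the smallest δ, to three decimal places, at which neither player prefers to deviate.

0.766

The best deviation is to choose D for all 3 undetected periods, earning 25 each, then 5 forever once detected.
Deviation value: 25(1−δ^3)/(1−δ) + 5δ^3/(1−δ); cooperation value: 16/(1−δ).
IC: 16 ≥ 25(1−δ^3) + 5δ^3 = 25 − 20δ^3.
So δ^3 ≥ 9/20, giving δ ≥ (9/20)^(1/3) ≈ 0.766.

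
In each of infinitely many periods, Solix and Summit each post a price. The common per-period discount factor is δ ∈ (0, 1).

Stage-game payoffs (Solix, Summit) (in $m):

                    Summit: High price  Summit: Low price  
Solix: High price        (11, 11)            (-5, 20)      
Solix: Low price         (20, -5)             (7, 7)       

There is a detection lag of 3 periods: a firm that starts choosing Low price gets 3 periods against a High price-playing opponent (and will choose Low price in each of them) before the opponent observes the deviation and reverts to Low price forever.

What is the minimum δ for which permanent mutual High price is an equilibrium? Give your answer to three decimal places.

0.885

Deviating for the 3 undetected periods gains 20−11 = 9 per period over cooperation, then loses 11−7 = 4 per period forever once punishment starts.
Gain: 9(1 + δ + … + δ^2); loss: 4·δ^3/(1−δ).
No profitable deviation ⇔ 9(1−δ^3) ≤ 4·δ^3, i.e. δ^3 ≥ 9/(9+4) = 9/13.
Hence δ ≥ (9/13)^(1/3) ≈ 0.885.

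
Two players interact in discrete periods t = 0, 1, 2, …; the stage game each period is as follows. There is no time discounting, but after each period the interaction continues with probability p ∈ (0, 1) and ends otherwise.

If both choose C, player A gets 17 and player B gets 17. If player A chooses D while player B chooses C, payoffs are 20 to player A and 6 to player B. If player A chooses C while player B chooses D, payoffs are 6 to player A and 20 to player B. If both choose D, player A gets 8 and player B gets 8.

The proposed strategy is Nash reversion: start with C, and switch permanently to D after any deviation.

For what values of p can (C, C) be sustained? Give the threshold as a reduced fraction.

With no time discounting, the continuation probability p plays the role of the discount factor.
Grim-trigger IC: 17/(1−p) ≥ 20 + 8p/(1−p) ⇒ p ≥ (20−17)/(20−8) = 1/4.

1/4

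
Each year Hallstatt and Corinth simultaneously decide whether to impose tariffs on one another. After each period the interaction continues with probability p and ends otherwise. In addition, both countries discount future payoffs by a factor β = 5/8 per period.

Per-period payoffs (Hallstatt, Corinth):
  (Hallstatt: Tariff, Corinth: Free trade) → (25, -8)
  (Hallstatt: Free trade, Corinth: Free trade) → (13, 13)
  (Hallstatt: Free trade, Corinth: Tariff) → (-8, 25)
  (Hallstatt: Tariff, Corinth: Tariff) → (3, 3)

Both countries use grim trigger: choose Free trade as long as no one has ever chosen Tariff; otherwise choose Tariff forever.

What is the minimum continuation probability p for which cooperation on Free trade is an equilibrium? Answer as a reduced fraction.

48/55

Expected continuation weight on next period's payoff is β·p = 5/8·p, which plays the role of the discount factor.
Cooperation requires 5/8·p ≥ (25−13)/(25−3) = 6/11, hence p ≥ 48/55.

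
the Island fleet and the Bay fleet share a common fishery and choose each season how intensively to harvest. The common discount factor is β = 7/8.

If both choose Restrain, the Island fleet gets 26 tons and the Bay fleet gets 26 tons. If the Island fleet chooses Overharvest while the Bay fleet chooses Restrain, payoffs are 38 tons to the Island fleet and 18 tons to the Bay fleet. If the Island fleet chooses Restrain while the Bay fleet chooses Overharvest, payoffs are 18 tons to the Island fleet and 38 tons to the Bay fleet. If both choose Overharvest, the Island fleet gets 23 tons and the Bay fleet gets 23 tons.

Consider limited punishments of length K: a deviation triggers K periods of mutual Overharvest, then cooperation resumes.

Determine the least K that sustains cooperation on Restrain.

Need Σ_{k=1}^{K} β^k ≥ (38−26)/(26−23) = 4.0000 at β = 7/8.
At K = 6 the sum is 3.8584 < 4.0000; at K = 7 it is 4.2511 ≥ 4.0000.
So the minimum punishment length is K = 7.

7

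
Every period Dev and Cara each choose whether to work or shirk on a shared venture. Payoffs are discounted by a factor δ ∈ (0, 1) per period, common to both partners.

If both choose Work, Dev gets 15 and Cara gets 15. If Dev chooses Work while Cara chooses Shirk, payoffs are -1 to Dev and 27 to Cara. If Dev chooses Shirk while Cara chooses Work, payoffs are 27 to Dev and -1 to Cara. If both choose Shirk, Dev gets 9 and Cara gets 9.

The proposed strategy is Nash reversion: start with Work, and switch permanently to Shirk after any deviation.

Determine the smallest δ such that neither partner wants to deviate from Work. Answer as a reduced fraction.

2/3

Under grim trigger the critical discount factor is (T−C)/(T−P) with T = 27, C = 15, P = 9.
δ* = (27−15)/(27−9) = 12/18 = 2/3.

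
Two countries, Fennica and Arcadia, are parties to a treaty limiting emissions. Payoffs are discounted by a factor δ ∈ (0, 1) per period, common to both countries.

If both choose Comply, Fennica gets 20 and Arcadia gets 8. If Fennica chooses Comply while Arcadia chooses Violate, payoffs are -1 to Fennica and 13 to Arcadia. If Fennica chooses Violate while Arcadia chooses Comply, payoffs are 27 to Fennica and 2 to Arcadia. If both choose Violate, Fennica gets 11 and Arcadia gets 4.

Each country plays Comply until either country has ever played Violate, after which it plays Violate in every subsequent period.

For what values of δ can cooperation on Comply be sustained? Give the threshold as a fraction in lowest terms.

5/9

Fennica: cooperation gives 20 each period; deviation gives 27 once then 11 forever.
  20/(1−δ) ≥ 27 + 11δ/(1−δ) ⇒ δ ≥ 7/16.
Arcadia: cooperation gives 8 each period; deviation gives 13 once then 4 forever.
  δ ≥ 5/9.
Both must hold, so the binding constraint is Arcadia's: δ ≥ 5/9.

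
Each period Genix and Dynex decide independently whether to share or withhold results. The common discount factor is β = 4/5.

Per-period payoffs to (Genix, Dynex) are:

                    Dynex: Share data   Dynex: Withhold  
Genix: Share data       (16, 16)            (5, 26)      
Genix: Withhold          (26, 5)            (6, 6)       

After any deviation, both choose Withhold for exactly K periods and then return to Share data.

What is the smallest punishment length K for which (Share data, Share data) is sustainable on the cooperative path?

IC: β(1−β^K)/(1−β) ≥ (26−16)/(16−6) = 1.
With β = 4/5: need 1 − β^K ≥ 1·(1−4/5)/(4/5), i.e. β^K ≤ 0.7500.
Since (4/5)^1 = 0.8000 and (4/5)^2 = 0.6400, the smallest such K is 2.

2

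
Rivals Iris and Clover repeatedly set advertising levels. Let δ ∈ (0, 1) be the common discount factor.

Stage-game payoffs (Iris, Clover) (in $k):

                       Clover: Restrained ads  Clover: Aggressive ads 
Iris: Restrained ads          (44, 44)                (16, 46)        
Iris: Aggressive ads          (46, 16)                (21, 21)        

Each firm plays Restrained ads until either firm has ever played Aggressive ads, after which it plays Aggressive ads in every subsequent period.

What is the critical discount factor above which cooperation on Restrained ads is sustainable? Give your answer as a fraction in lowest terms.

2/25

One-period gain from deviating is 46 − 44 = 2. The loss is 44 − 21 = 23 in every subsequent period, with present value 23·δ/(1−δ).
Deviation is unprofitable when 23·δ/(1−δ) ≥ 2, i.e. δ/(1−δ) ≥ 2/23.
Equivalently δ ≥ 2/(2+23) = 2/25.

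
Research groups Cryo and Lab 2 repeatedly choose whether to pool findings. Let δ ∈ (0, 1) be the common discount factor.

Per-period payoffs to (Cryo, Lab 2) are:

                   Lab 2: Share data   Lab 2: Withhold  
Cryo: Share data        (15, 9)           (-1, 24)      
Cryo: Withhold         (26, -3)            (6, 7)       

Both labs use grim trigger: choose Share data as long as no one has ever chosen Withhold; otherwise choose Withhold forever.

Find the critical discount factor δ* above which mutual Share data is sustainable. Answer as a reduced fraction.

15/17

Cryo's threshold: (26−15)/(26−6) = 11/20.
Lab 2's threshold: (24−9)/(24−7) = 15/17.
11/20 < 15/17, so Lab 2 binds and δ* = 15/17.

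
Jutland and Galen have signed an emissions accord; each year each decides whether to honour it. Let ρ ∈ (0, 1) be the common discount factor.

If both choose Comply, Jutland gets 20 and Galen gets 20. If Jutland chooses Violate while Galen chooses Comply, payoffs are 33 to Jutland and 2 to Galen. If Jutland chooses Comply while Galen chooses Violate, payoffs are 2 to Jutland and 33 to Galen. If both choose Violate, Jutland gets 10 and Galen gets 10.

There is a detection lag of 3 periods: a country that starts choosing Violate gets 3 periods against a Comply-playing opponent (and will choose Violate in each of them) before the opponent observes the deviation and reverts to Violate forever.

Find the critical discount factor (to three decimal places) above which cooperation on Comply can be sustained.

0.827

The best deviation is to choose Violate for all 3 undetected periods, earning 33 each, then 10 forever once detected.
Deviation value: 33(1−ρ^3)/(1−ρ) + 10ρ^3/(1−ρ); cooperation value: 20/(1−ρ).
IC: 20 ≥ 33(1−ρ^3) + 10ρ^3 = 33 − 23ρ^3.
So ρ^3 ≥ 13/23, giving ρ ≥ (13/23)^(1/3) ≈ 0.827.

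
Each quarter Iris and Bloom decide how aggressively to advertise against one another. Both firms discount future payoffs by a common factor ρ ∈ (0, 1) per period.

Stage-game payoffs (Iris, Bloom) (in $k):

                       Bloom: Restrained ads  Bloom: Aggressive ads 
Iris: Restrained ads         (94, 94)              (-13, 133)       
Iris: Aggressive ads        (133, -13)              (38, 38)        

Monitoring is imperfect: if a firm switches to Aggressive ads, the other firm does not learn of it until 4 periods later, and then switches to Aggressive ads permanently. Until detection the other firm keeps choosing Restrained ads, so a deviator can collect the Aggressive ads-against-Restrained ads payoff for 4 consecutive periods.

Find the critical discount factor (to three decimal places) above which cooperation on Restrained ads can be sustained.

Deviating for the 4 undetected periods gains 133−94 = 39 per period over cooperation, then loses 94−38 = 56 per period forever once punishment starts.
Gain: 39(1 + ρ + … + ρ^3); loss: 56·ρ^4/(1−ρ).
No profitable deviation ⇔ 39(1−ρ^4) ≤ 56·ρ^4, i.e. ρ^4 ≥ 39/(39+56) = 39/95.
Hence ρ ≥ (39/95)^(1/4) ≈ 0.800.

0.800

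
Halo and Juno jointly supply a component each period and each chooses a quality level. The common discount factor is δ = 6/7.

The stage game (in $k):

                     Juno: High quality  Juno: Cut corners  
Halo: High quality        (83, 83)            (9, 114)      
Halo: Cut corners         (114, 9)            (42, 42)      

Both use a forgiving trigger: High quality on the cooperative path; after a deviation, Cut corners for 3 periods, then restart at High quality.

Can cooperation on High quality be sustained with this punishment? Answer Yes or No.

A one-shot deviation gives 114 now, then 42 for 3 periods, then back to 83.
Gain from deviating: (114−83) today; loss: (83−42) in each of the next 3 periods.
No-deviation condition: (83−42)(δ+…+δ^3) ≥ 114−83, i.e. δ+…+δ^3 ≥ 31/41.
At δ = 6/7: δ+…+δ^3 = 2.2216 ≥ 0.7561.
So cooperation is sustainable.

Yes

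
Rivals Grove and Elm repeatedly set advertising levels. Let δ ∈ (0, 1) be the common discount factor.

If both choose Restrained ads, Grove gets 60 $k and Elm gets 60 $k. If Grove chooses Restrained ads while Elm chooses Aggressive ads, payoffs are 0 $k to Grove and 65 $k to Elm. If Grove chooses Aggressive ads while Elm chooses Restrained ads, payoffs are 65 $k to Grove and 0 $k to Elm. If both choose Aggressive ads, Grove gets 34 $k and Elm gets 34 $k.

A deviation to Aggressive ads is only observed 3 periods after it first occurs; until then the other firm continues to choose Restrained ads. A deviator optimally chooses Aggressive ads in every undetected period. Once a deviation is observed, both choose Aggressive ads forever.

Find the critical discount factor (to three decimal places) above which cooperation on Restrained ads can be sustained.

0.544

A deviator earns 65 for 3 periods, then 34 forever; cooperating earns 60 forever. Multiplying the IC by (1−δ):
60 ≥ 65(1−δ^3) + 34δ^3, so 31·δ^3 ≥ 5 and δ^3 ≥ 5/31.
δ ≥ (5/31)^(1/3) ≈ 0.544.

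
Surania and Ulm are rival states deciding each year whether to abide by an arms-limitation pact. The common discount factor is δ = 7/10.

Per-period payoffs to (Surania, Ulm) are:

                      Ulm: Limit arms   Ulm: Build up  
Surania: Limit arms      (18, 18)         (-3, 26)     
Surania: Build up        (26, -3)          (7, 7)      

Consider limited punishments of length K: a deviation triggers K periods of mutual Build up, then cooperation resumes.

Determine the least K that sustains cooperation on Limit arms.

2

No profitable deviation requires (18−7)(δ+…+δ^K) ≥ 26−18, i.e. δ+…+δ^K ≥ 8/11 ≈ 0.7273.
With δ = 7/10, the partial sums are K=1: 0.7000, K=2: 1.1900.
K = 2 is the first length at which the sum reaches 0.7273.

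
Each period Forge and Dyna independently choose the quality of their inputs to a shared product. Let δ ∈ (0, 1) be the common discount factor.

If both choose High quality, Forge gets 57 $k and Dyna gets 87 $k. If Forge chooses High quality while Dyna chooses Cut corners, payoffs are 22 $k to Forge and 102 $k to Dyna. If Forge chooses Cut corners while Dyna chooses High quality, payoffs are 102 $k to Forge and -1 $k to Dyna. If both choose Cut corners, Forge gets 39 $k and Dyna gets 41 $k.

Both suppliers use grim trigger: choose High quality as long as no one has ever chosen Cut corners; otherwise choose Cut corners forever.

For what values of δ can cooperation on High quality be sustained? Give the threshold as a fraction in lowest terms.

For Forge: deviation gain 102−57 = 45, per-period punishment loss 57−39 = 18. IC gives δ ≥ 45/63 = 5/7.
For Dyna: gain 15, loss 46 per period, so δ ≥ 15/61.
The tighter constraint is Forge's, so cooperation needs δ ≥ 5/7.

5/7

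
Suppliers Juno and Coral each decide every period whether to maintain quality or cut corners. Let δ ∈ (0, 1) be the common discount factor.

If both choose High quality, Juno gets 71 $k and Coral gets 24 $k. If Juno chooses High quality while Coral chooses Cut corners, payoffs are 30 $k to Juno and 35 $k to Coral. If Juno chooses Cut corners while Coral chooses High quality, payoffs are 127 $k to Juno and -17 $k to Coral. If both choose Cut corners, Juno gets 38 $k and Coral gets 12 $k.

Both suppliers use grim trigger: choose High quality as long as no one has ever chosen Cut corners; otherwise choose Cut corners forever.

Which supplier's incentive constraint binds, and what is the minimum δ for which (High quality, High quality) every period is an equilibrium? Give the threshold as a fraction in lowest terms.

Juno; δ ≥ 56/89

Juno: cooperation gives 71 each period; deviation gives 127 once then 38 forever.
  71/(1−δ) ≥ 127 + 38δ/(1−δ) ⇒ δ ≥ 56/89.
Coral: cooperation gives 24 each period; deviation gives 35 once then 12 forever.
  δ ≥ 11/23.
Both must hold, so the binding constraint is Juno's: δ ≥ 56/89.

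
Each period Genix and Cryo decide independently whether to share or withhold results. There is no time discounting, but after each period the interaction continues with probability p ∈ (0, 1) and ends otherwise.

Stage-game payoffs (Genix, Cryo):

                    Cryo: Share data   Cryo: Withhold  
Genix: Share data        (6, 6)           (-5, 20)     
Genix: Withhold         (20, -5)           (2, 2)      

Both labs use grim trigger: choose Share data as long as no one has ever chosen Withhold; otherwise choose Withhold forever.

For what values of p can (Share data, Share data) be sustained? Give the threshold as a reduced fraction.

With no time discounting, the continuation probability p plays the role of the discount factor.
Grim-trigger IC: 6/(1−p) ≥ 20 + 2p/(1−p) ⇒ p ≥ (20−6)/(20−2) = 7/9.

7/9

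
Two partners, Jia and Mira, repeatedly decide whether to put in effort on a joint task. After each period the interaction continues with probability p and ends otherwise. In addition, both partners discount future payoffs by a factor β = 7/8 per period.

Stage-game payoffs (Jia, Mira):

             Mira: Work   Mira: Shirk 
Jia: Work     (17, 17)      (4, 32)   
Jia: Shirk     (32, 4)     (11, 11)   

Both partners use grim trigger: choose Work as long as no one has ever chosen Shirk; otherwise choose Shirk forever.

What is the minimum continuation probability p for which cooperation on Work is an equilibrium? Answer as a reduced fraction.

40/49

With continuation probability p and discount β, the effective per-period discount factor is βp.
Grim-trigger IC: βp ≥ (32−17)/(32−11) = 5/7.
So p ≥ (5/7)/(7/8) = 40/49.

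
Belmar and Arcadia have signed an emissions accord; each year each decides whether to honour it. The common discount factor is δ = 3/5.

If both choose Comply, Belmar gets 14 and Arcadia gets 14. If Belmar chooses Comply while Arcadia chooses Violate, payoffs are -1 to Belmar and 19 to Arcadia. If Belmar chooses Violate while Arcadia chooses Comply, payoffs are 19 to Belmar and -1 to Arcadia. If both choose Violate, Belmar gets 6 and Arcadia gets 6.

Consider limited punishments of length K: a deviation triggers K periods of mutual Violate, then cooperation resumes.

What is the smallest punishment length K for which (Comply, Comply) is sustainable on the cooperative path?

IC: δ(1−δ^K)/(1−δ) ≥ (19−14)/(14−6) = 5/8.
With δ = 3/5: need 1 − δ^K ≥ 5/8·(1−3/5)/(3/5), i.e. δ^K ≤ 0.5833.
Since (3/5)^1 = 0.6000 and (3/5)^2 = 0.3600, the smallest such K is 2.

2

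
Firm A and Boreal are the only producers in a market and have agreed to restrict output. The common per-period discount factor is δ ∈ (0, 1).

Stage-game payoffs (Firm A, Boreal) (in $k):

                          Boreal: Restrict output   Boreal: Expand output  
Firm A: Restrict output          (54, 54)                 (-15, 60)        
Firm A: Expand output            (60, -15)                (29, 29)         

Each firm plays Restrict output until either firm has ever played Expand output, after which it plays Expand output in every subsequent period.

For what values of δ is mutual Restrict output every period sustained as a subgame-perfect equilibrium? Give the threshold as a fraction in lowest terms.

6/31

54/(1−δ) ≥ 60 + 29δ/(1−δ)
54 ≥ 60 − 31δ
δ ≥ 6/31.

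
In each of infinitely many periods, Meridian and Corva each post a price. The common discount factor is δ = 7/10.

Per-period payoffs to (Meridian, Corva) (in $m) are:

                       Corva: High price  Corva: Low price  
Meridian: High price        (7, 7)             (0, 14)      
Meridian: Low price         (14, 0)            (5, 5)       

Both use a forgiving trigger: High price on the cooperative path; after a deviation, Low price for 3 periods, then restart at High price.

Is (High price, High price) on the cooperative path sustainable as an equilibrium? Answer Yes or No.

IC: δ+…+δ^3 ≥ (14−7)/(7−5) = 7/2.
At δ = 7/10: partial sum = 1.5330 < 3.5000. Cooperation not sustainable.

No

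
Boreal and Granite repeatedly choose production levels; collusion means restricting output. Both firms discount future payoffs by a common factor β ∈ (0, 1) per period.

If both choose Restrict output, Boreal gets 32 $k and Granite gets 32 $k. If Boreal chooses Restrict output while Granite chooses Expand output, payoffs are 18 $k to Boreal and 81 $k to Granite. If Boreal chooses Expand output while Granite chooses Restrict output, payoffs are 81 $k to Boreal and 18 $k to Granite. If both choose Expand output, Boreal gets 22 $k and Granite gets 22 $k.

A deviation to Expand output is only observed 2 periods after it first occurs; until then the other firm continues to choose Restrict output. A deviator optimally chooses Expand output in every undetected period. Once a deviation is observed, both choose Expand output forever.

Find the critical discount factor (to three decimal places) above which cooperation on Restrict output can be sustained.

0.911

Deviating for the 2 undetected periods gains 81−32 = 49 per period over cooperation, then loses 32−22 = 10 per period forever once punishment starts.
Gain: 49(1 + β + … + β^1); loss: 10·β^2/(1−β).
No profitable deviation ⇔ 49(1−β^2) ≤ 10·β^2, i.e. β^2 ≥ 49/(49+10) = 49/59.
Hence β ≥ (49/59)^(1/2) ≈ 0.911.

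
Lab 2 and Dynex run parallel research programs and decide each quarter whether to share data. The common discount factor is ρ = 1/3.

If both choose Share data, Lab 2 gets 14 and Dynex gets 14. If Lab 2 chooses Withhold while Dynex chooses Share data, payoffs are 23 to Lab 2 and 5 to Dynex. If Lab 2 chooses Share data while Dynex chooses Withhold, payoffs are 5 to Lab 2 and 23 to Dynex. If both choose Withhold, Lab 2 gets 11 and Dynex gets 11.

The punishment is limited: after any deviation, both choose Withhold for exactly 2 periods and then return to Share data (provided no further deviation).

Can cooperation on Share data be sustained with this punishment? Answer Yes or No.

A one-shot deviation gives 23 now, then 11 for 2 periods, then back to 14.
Gain from deviating: (23−14) today; loss: (14−11) in each of the next 2 periods.
No-deviation condition: (14−11)(ρ+…+ρ^2) ≥ 23−14, i.e. ρ+…+ρ^2 ≥ 3.
At ρ = 1/3: ρ+…+ρ^2 = 0.4444 < 3.0000.
So cooperation is not sustainable.

No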